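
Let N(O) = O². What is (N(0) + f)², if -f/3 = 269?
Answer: 651249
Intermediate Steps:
f = -807 (f = -3*269 = -807)
(N(0) + f)² = (0² - 807)² = (0 - 807)² = (-807)² = 651249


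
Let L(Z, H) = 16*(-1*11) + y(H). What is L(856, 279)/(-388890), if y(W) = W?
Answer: -103/388890 ≈ -0.00026486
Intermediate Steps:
L(Z, H) = -176 + H (L(Z, H) = 16*(-1*11) + H = 16*(-11) + H = -176 + H)
L(856, 279)/(-388890) = (-176 + 279)/(-388890) = 103*(-1/388890) = -103/388890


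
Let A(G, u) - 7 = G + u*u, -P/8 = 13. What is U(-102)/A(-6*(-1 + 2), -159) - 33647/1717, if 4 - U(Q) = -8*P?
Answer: -426042565/21704597 ≈ -19.629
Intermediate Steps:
P = -104 (P = -8*13 = -104)
A(G, u) = 7 + G + u**2 (A(G, u) = 7 + (G + u*u) = 7 + (G + u**2) = 7 + G + u**2)
U(Q) = -828 (U(Q) = 4 - (-8)*(-104) = 4 - 1*832 = 4 - 832 = -828)
U(-102)/A(-6*(-1 + 2), -159) - 33647/1717 = -828/(7 - 6*(-1 + 2) + (-159)**2) - 33647/1717 = -828/(7 - 6*1 + 25281) - 33647*1/1717 = -828/(7 - 6 + 25281) - 33647/1717 = -828/25282 - 33647/1717 = -828*1/25282 - 33647/1717 = -414/12641 - 33647/1717 = -426042565/21704597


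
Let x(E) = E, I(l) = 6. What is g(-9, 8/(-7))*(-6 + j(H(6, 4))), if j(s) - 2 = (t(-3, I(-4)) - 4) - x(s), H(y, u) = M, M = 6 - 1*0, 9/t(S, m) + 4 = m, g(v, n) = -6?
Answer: 57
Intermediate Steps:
t(S, m) = 9/(-4 + m)
M = 6 (M = 6 + 0 = 6)
H(y, u) = 6
j(s) = 5/2 - s (j(s) = 2 + ((9/(-4 + 6) - 4) - s) = 2 + ((9/2 - 4) - s) = 2 + (½ - s) = 5/2 - s)
g(-9, 8/(-7))*(-6 + j(H(6, 4))) = -6*(-6 + (5/2 - 1*6)) = -6*(-6 + (5/2 - 6)) = -6*(-6 - 7/2) = -6*(-19/2) = 57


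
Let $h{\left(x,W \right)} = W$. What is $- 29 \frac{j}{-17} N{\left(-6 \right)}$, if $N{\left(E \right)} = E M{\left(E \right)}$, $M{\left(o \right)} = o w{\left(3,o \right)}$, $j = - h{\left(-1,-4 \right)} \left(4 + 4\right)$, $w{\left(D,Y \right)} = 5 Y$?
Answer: $- \frac{1002240}{17} \approx -58955.0$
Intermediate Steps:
$j = 32$ ($j = \left(-1\right) \left(-4\right) \left(4 + 4\right) = 4 \cdot 8 = 32$)
$M{\left(o \right)} = 5 o^{2}$ ($M{\left(o \right)} = o 5 o = 5 o^{2}$)
$N{\left(E \right)} = 5 E^{3}$ ($N{\left(E \right)} = E 5 E^{2} = 5 E^{3}$)
$- 29 \frac{j}{-17} N{\left(-6 \right)} = - 29 \frac{32}{-17} \cdot 5 \left(-6\right)^{3} = - 29 \cdot 32 \left(- \frac{1}{17}\right) 5 \left(-216\right) = \left(-29\right) \left(- \frac{32}{17}\right) \left(-1080\right) = \frac{928}{17} \left(-1080\right) = - \frac{1002240}{17}$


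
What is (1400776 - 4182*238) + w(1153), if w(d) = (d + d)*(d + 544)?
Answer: 4318742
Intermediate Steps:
w(d) = 2*d*(544 + d) (w(d) = (2*d)*(544 + d) = 2*d*(544 + d))
(1400776 - 4182*238) + w(1153) = (1400776 - 4182*238) + 2*1153*(544 + 1153) = (1400776 - 995316) + 2*1153*1697 = 405460 + 3913282 = 4318742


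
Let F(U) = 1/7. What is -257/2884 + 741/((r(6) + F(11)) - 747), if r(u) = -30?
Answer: -8178437/7841596 ≈ -1.0430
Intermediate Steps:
F(U) = 1/7
-257/2884 + 741/((r(6) + F(11)) - 747) = -257/2884 + 741/((-30 + 1/7) - 747) = -257*1/2884 + 741/(-209/7 - 747) = -257/2884 + 741/(-5438/7) = -257/2884 + 741*(-7/5438) = -257/2884 - 5187/5438 = -8178437/7841596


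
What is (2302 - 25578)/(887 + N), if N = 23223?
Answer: -11638/12055 ≈ -0.96541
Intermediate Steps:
(2302 - 25578)/(887 + N) = (2302 - 25578)/(887 + 23223) = -23276/24110 = -23276*1/24110 = -11638/12055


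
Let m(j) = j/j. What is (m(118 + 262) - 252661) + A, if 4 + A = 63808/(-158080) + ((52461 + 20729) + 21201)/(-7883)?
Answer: -4919864275761/19471010 ≈ -2.5268e+5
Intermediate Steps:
A = -318889161/19471010 (A = -4 + (63808/(-158080) + ((52461 + 20729) + 21201)/(-7883)) = -4 + (63808*(-1/158080) + (73190 + 21201)*(-1/7883)) = -4 + (-997/2470 + 94391*(-1/7883)) = -4 + (-997/2470 - 94391/7883) = -4 - 241005121/19471010 = -318889161/19471010 ≈ -16.378)
m(j) = 1
(m(118 + 262) - 252661) + A = (1 - 252661) - 318889161/19471010 = -252660 - 318889161/19471010 = -4919864275761/19471010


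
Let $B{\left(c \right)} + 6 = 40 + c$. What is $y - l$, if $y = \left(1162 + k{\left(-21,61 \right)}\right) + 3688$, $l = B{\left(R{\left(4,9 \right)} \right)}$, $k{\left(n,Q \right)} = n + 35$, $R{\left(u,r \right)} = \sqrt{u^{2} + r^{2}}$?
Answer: $4830 - \sqrt{97} \approx 4820.1$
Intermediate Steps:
$R{\left(u,r \right)} = \sqrt{r^{2} + u^{2}}$
$k{\left(n,Q \right)} = 35 + n$
$B{\left(c \right)} = 34 + c$ ($B{\left(c \right)} = -6 + \left(40 + c\right) = 34 + c$)
$l = 34 + \sqrt{97}$ ($l = 34 + \sqrt{9^{2} + 4^{2}} = 34 + \sqrt{81 + 16} = 34 + \sqrt{97} \approx 43.849$)
$y = 4864$ ($y = \left(1162 + \left(35 - 21\right)\right) + 3688 = \left(1162 + 14\right) + 3688 = 1176 + 3688 = 4864$)
$y - l = 4864 - \left(34 + \sqrt{97}\right) = 4830 - \sqrt{97}$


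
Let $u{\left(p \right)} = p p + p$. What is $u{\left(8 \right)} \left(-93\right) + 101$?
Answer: $-6595$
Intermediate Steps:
$u{\left(p \right)} = p + p^{2}$ ($u{\left(p \right)} = p^{2} + p = p + p^{2}$)
$u{\left(8 \right)} \left(-93\right) + 101 = 8 \left(1 + 8\right) \left(-93\right) + 101 = 8 \cdot 9 \left(-93\right) + 101 = 72 \left(-93\right) + 101 = -6696 + 101 = -6595$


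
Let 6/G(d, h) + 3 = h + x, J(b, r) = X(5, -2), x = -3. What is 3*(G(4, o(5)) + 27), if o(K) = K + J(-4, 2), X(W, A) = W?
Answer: 171/2 ≈ 85.500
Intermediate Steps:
J(b, r) = 5
o(K) = 5 + K (o(K) = K + 5 = 5 + K)
G(d, h) = 6/(-6 + h) (G(d, h) = 6/(-3 + (h - 3)) = 6/(-3 + (-3 + h)) = 6/(-6 + h))
3*(G(4, o(5)) + 27) = 3*(6/(-6 + (5 + 5)) + 27) = 3*(6/(-6 + 10) + 27) = 3*(6/4 + 27) = 3*(6*(¼) + 27) = 3*(3/2 + 27) = 3*(57/2) = 171/2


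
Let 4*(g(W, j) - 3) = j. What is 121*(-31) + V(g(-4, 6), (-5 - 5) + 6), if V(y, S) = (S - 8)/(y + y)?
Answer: -11257/3 ≈ -3752.3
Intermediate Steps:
g(W, j) = 3 + j/4
V(y, S) = (-8 + S)/(2*y) (V(y, S) = (-8 + S)/((2*y)) = (-8 + S)*(1/(2*y)) = (-8 + S)/(2*y))
121*(-31) + V(g(-4, 6), (-5 - 5) + 6) = 121*(-31) + (-8 + ((-5 - 5) + 6))/(2*(3 + (1/4)*6)) = -3751 + (-8 + (-10 + 6))/(2*(3 + 3/2)) = -3751 + (-8 - 4)/(2*(9/2)) = -3751 + (1/2)*(2/9)*(-12) = -3751 - 4/3 = -11257/3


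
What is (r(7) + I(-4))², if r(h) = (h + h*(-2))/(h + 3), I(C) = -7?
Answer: 5929/100 ≈ 59.290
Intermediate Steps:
r(h) = -h/(3 + h) (r(h) = (h - 2*h)/(3 + h) = (-h)/(3 + h) = -h/(3 + h))
(r(7) + I(-4))² = (-1*7/(3 + 7) - 7)² = (-1*7/10 - 7)² = (-1*7*⅒ - 7)² = (-7/10 - 7)² = (-77/10)² = 5929/100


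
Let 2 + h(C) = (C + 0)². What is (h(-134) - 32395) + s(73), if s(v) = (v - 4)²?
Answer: -9680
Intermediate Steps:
s(v) = (-4 + v)²
h(C) = -2 + C² (h(C) = -2 + (C + 0)² = -2 + C²)
(h(-134) - 32395) + s(73) = ((-2 + (-134)²) - 32395) + (-4 + 73)² = ((-2 + 17956) - 32395) + 69² = (17954 - 32395) + 4761 = -14441 + 4761 = -9680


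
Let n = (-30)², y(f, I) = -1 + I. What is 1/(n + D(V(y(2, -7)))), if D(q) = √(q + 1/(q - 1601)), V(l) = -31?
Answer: 1468800/1321970593 - 4*I*√5160486/1321970593 ≈ 0.0011111 - 6.8736e-6*I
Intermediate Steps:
n = 900
D(q) = √(q + 1/(-1601 + q))
1/(n + D(V(y(2, -7)))) = 1/(900 + √((1 - 31*(-1601 - 31))/(-1601 - 31))) = 1/(900 + √((1 - 31*(-1632))/(-1632))) = 1/(900 + √(-(1 + 50592)/1632)) = 1/(900 + √(-1/1632*50593)) = 1/(900 + √(-50593/1632)) = 1/(900 + I*√5160486/408)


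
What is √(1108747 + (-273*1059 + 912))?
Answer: 2*√205138 ≈ 905.84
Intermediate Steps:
√(1108747 + (-273*1059 + 912)) = √(1108747 + (-289107 + 912)) = √(1108747 - 288195) = √820552 = 2*√205138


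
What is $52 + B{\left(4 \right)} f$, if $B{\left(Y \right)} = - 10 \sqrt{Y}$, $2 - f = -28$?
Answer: $-548$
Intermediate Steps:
$f = 30$ ($f = 2 - -28 = 2 + 28 = 30$)
$52 + B{\left(4 \right)} f = 52 + - 10 \sqrt{4} \cdot 30 = 52 + \left(-10\right) 2 \cdot 30 = 52 - 600 = -548$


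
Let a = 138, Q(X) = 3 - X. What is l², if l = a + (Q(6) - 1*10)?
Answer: 15625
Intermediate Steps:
l = 125 (l = 138 + ((3 - 1*6) - 1*10) = 138 + ((3 - 6) - 10) = 138 + (-3 - 10) = 138 - 13 = 125)
l² = 125² = 15625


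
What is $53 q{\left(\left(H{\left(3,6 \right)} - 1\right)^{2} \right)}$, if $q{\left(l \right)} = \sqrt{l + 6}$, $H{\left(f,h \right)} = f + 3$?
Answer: $53 \sqrt{31} \approx 295.09$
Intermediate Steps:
$H{\left(f,h \right)} = 3 + f$
$q{\left(l \right)} = \sqrt{6 + l}$
$53 q{\left(\left(H{\left(3,6 \right)} - 1\right)^{2} \right)} = 53 \sqrt{6 + \left(\left(3 + 3\right) - 1\right)^{2}} = 53 \sqrt{6 + \left(6 - 1\right)^{2}} = 53 \sqrt{6 + 5^{2}} = 53 \sqrt{6 + 25} = 53 \sqrt{31}$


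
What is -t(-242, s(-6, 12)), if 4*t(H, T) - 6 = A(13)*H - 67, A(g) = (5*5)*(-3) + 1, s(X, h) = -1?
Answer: -17847/4 ≈ -4461.8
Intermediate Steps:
A(g) = -74 (A(g) = 25*(-3) + 1 = -75 + 1 = -74)
t(H, T) = -61/4 - 37*H/2 (t(H, T) = 3/2 + (-74*H - 67)/4 = 3/2 + (-67 - 74*H)/4 = 3/2 + (-67/4 - 37*H/2) = -61/4 - 37*H/2)
-t(-242, s(-6, 12)) = -(-61/4 - 37/2*(-242)) = -(-61/4 + 4477) = -1*17847/4 = -17847/4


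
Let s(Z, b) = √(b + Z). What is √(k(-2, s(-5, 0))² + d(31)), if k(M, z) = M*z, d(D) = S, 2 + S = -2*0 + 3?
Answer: I*√19 ≈ 4.3589*I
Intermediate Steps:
S = 1 (S = -2 + (-2*0 + 3) = -2 + (0 + 3) = -2 + 3 = 1)
s(Z, b) = √(Z + b)
d(D) = 1
√(k(-2, s(-5, 0))² + d(31)) = √((-2*√(-5 + 0))² + 1) = √((-2*I*√5)² + 1) = √(-20 + 1) = √(-19) = I*√19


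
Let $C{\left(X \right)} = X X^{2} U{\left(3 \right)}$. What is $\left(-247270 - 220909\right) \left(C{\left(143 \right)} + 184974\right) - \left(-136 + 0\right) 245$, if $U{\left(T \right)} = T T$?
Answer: $-12408071690503$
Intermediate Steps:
$U{\left(T \right)} = T^{2}$
$C{\left(X \right)} = 9 X^{3}$ ($C{\left(X \right)} = X X^{2} \cdot 3^{2} = X^{3} \cdot 9 = 9 X^{3}$)
$\left(-247270 - 220909\right) \left(C{\left(143 \right)} + 184974\right) - \left(-136 + 0\right) 245 = \left(-247270 - 220909\right) \left(9 \cdot 143^{3} + 184974\right) - \left(-136 + 0\right) 245 = - 468179 \left(9 \cdot 2924207 + 184974\right) - \left(-136\right) 245 = - 468179 \left(26317863 + 184974\right) - -33320 = \left(-468179\right) 26502837 + 33320 = -12408071723823 + 33320 = -12408071690503$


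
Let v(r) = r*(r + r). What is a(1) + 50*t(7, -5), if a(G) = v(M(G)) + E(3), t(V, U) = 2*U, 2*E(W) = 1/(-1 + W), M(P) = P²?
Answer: -1991/4 ≈ -497.75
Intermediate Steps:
E(W) = 1/(2*(-1 + W))
v(r) = 2*r² (v(r) = r*(2*r) = 2*r²)
a(G) = ¼ + 2*G⁴ (a(G) = 2*(G²)² + 1/(2*(-1 + 3)) = 2*G⁴ + (½)/2 = 2*G⁴ + (½)*(½) = 2*G⁴ + ¼ = ¼ + 2*G⁴)
a(1) + 50*t(7, -5) = (¼ + 2*1⁴) + 50*(2*(-5)) = (¼ + 2*1) + 50*(-10) = (¼ + 2) - 500 = 9/4 - 500 = -1991/4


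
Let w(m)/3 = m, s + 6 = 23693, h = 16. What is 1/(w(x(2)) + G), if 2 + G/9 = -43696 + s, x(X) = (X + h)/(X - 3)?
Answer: -1/180153 ≈ -5.5508e-6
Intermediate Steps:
x(X) = (16 + X)/(-3 + X) (x(X) = (X + 16)/(X - 3) = (16 + X)/(-3 + X))
s = 23687 (s = -6 + 23693 = 23687)
w(m) = 3*m
G = -180099 (G = -18 + 9*(-43696 + 23687) = -18 + 9*(-20009) = -18 - 180081 = -180099)
1/(w(x(2)) + G) = 1/(3*((16 + 2)/(-3 + 2)) - 180099) = 1/(3*(18/(-1)) - 180099) = 1/(3*(-1*18) - 180099) = 1/(3*(-18) - 180099) = 1/(-54 - 180099) = 1/(-180153) = -1/180153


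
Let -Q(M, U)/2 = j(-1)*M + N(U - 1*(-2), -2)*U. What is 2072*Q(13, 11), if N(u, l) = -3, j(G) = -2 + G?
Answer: 298368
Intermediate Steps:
Q(M, U) = 6*M + 6*U (Q(M, U) = -2*((-2 - 1)*M - 3*U) = -2*(-3*M - 3*U) = 6*M + 6*U)
2072*Q(13, 11) = 2072*(6*13 + 6*11) = 2072*(78 + 66) = 2072*144 = 298368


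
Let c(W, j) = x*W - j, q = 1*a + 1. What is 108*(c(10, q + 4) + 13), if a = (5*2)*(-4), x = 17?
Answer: 23544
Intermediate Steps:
a = -40 (a = 10*(-4) = -40)
q = -39 (q = 1*(-40) + 1 = -40 + 1 = -39)
c(W, j) = -j + 17*W (c(W, j) = 17*W - j = -j + 17*W)
108*(c(10, q + 4) + 13) = 108*((-(-39 + 4) + 17*10) + 13) = 108*((-1*(-35) + 170) + 13) = 108*((35 + 170) + 13) = 108*(205 + 13) = 108*218 = 23544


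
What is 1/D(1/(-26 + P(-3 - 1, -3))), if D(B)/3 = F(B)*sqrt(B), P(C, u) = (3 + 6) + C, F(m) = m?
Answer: 7*I*sqrt(21) ≈ 32.078*I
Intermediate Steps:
P(C, u) = 9 + C
D(B) = 3*B**(3/2) (D(B) = 3*(B*sqrt(B)) = 3*B**(3/2))
1/D(1/(-26 + P(-3 - 1, -3))) = 1/(3*(1/(-26 + (9 + (-3 - 1))))**(3/2)) = 1/(3*(1/(-26 + (9 - 4)))**(3/2)) = 1/(3*(1/(-26 + 5))**(3/2)) = 1/(3*(1/(-21))**(3/2)) = 1/(3*(-1/21)**(3/2)) = 1/(3*(-I*sqrt(21)/441)) = 1/(-I*sqrt(21)/147) = 7*I*sqrt(21)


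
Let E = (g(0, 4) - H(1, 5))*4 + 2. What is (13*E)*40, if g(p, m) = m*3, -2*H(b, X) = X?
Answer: 31200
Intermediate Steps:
H(b, X) = -X/2
g(p, m) = 3*m
E = 60 (E = (3*4 - (-1)*5/2)*4 + 2 = (12 - 1*(-5/2))*4 + 2 = (12 + 5/2)*4 + 2 = (29/2)*4 + 2 = 58 + 2 = 60)
(13*E)*40 = (13*60)*40 = 780*40 = 31200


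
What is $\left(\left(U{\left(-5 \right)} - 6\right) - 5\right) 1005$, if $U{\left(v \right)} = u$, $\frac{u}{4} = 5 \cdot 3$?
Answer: $49245$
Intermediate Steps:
$u = 60$ ($u = 4 \cdot 5 \cdot 3 = 4 \cdot 15 = 60$)
$U{\left(v \right)} = 60$
$\left(\left(U{\left(-5 \right)} - 6\right) - 5\right) 1005 = \left(\left(60 - 6\right) - 5\right) 1005 = \left(54 - 5\right) 1005 = 49 \cdot 1005 = 49245$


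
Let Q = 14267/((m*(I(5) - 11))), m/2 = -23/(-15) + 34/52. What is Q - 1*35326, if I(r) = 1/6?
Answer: -30389884/853 ≈ -35627.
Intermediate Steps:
m = 853/195 (m = 2*(-23/(-15) + 34/52) = 2*(-23*(-1/15) + 34*(1/52)) = 2*(23/15 + 17/26) = 2*(853/390) = 853/195 ≈ 4.3744)
I(r) = ⅙
Q = -256806/853 (Q = 14267/((853*(⅙ - 11)/195)) = 14267/(((853/195)*(-65/6))) = 14267/(-853/18) = 14267*(-18/853) = -256806/853 ≈ -301.06)
Q - 1*35326 = -256806/853 - 1*35326 = -256806/853 - 35326 = -30389884/853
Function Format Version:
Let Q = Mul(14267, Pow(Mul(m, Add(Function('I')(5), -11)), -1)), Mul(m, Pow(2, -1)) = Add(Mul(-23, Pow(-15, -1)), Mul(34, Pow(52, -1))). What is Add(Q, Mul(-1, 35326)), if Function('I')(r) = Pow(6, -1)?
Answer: Rational(-30389884, 853) ≈ -35627.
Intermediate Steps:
m = Rational(853, 195) (m = Mul(2, Add(Mul(-23, Pow(-15, -1)), Mul(34, Pow(52, -1)))) = Mul(2, Add(Mul(-23, Rational(-1, 15)), Mul(34, Rational(1, 52)))) = Mul(2, Add(Rational(23, 15), Rational(17, 26))) = Mul(2, Rational(853, 390)) = Rational(853, 195) ≈ 4.3744)
Function('I')(r) = Rational(1, 6)
Q = Rational(-256806, 853) (Q = Mul(14267, Pow(Mul(Rational(853, 195), Add(Rational(1, 6), -11)), -1)) = Mul(14267, Pow(Mul(Rational(853, 195), Rational(-65, 6)), -1)) = Mul(14267, Pow(Rational(-853, 18), -1)) = Mul(14267, Rational(-18, 853)) = Rational(-256806, 853) ≈ -301.06)
Add(Q, Mul(-1, 35326)) = Add(Rational(-256806, 853), Mul(-1, 35326)) = Add(Rational(-256806, 853), -35326) = Rational(-30389884, 853)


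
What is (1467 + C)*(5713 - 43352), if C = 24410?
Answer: -973984403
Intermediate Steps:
(1467 + C)*(5713 - 43352) = (1467 + 24410)*(5713 - 43352) = 25877*(-37639) = -973984403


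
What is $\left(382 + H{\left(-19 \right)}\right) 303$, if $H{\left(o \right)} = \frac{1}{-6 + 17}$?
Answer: $\frac{1273509}{11} \approx 1.1577 \cdot 10^{5}$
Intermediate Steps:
$H{\left(o \right)} = \frac{1}{11}$
$\left(382 + H{\left(-19 \right)}\right) 303 = \left(382 + \frac{1}{11}\right) 303 = \frac{4203}{11} \cdot 303 = \frac{1273509}{11}$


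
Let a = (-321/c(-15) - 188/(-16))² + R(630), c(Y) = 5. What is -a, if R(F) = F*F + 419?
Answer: -160028001/400 ≈ -4.0007e+5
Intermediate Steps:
R(F) = 419 + F² (R(F) = F² + 419 = 419 + F²)
a = 160028001/400 (a = (-321/5 - 188/(-16))² + (419 + 630²) = (-321*⅕ - 188*(-1/16))² + (419 + 396900) = (-321/5 + 47/4)² + 397319 = (-1049/20)² + 397319 = 1100401/400 + 397319 = 160028001/400 ≈ 4.0007e+5)
-a = -1*160028001/400 = -160028001/400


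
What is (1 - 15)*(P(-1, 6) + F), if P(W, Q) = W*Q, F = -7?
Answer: 182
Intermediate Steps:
P(W, Q) = Q*W
(1 - 15)*(P(-1, 6) + F) = (1 - 15)*(6*(-1) - 7) = -14*(-6 - 7) = -14*(-13) = 182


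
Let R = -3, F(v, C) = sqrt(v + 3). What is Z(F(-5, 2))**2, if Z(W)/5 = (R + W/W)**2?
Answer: 400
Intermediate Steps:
F(v, C) = sqrt(3 + v)
Z(W) = 20 (Z(W) = 5*(-3 + W/W)**2 = 5*(-3 + 1)**2 = 5*(-2)**2 = 5*4 = 20)
Z(F(-5, 2))**2 = 20**2 = 400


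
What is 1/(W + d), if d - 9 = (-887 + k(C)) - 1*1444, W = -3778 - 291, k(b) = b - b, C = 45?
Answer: -1/6391 ≈ -0.00015647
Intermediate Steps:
k(b) = 0
W = -4069
d = -2322 (d = 9 + ((-887 + 0) - 1*1444) = 9 + (-887 - 1444) = 9 - 2331 = -2322)
1/(W + d) = 1/(-4069 - 2322) = 1/(-6391) = -1/6391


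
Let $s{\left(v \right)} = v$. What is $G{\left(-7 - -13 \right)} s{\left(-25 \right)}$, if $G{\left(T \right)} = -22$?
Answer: $550$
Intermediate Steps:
$G{\left(-7 - -13 \right)} s{\left(-25 \right)} = \left(-22\right) \left(-25\right) = 550$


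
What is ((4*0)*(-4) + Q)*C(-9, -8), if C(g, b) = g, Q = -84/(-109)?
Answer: -756/109 ≈ -6.9358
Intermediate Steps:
Q = 84/109 (Q = -84*(-1/109) = 84/109 ≈ 0.77064)
((4*0)*(-4) + Q)*C(-9, -8) = ((4*0)*(-4) + 84/109)*(-9) = (0*(-4) + 84/109)*(-9) = (0 + 84/109)*(-9) = (84/109)*(-9) = -756/109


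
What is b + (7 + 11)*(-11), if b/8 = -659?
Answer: -5470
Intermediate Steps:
b = -5272 (b = 8*(-659) = -5272)
b + (7 + 11)*(-11) = -5272 + (7 + 11)*(-11) = -5272 + 18*(-11) = -5272 - 198 = -5470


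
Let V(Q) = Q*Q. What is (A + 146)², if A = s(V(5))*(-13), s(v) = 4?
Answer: 8836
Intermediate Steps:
V(Q) = Q²
A = -52 (A = 4*(-13) = -52)
(A + 146)² = (-52 + 146)² = 94² = 8836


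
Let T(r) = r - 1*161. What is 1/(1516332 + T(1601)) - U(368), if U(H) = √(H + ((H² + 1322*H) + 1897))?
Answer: 1/1517772 - √624185 ≈ -790.05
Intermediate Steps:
T(r) = -161 + r (T(r) = r - 161 = -161 + r)
U(H) = √(1897 + H² + 1323*H) (U(H) = √(H + (1897 + H² + 1322*H)) = √(1897 + H² + 1323*H))
1/(1516332 + T(1601)) - U(368) = 1/(1516332 + (-161 + 1601)) - √(1897 + 368² + 1323*368) = 1/(1516332 + 1440) - √(1897 + 135424 + 486864) = 1/1517772 - √624185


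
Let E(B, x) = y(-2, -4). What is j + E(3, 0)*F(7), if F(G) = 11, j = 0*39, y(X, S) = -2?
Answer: -22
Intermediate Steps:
E(B, x) = -2
j = 0
j + E(3, 0)*F(7) = 0 - 2*11 = 0 - 22 = -22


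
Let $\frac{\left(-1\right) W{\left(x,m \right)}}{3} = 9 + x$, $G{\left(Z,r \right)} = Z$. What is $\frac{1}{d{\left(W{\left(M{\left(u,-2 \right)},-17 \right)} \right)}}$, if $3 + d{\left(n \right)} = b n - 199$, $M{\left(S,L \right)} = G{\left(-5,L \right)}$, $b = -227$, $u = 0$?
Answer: $\frac{1}{2522} \approx 0.00039651$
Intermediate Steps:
$M{\left(S,L \right)} = -5$
$W{\left(x,m \right)} = -27 - 3 x$ ($W{\left(x,m \right)} = - 3 \left(9 + x\right) = -27 - 3 x$)
$d{\left(n \right)} = -202 - 227 n$ ($d{\left(n \right)} = -3 - \left(199 + 227 n\right) = -202 - 227 n$)
$\frac{1}{d{\left(W{\left(M{\left(u,-2 \right)},-17 \right)} \right)}} = \frac{1}{-202 - 227 \left(-27 - -15\right)} = \frac{1}{-202 - 227 \left(-27 + 15\right)} = \frac{1}{-202 - -2724} = \frac{1}{-202 + 2724} = \frac{1}{2522}$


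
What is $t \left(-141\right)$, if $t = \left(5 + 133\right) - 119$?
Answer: $-2679$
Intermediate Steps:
$t = 19$ ($t = 138 - 119 = 19$)
$t \left(-141\right) = 19 \left(-141\right) = -2679$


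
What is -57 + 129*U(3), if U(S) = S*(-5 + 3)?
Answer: -831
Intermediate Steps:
U(S) = -2*S (U(S) = S*(-2) = -2*S)
-57 + 129*U(3) = -57 + 129*(-2*3) = -57 + 129*(-6) = -57 - 774 = -831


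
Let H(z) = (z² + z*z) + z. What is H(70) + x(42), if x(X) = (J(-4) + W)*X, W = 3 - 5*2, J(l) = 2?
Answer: 9660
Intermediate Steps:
H(z) = z + 2*z² (H(z) = (z² + z²) + z = 2*z² + z = z + 2*z²)
W = -7 (W = 3 - 10 = -7)
x(X) = -5*X (x(X) = (2 - 7)*X = -5*X)
H(70) + x(42) = 70*(1 + 2*70) - 5*42 = 70*(1 + 140) - 210 = 70*141 - 210 = 9870 - 210 = 9660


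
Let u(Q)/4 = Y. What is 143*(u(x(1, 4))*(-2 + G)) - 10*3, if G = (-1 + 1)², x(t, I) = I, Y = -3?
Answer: 3402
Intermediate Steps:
u(Q) = -12 (u(Q) = 4*(-3) = -12)
G = 0 (G = 0² = 0)
143*(u(x(1, 4))*(-2 + G)) - 10*3 = 143*(-12*(-2 + 0)) - 10*3 = 143*(-12*(-2)) - 30 = 143*24 - 30 = 3432 - 30 = 3402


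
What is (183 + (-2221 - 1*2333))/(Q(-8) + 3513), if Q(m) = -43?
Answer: -4371/3470 ≈ -1.2597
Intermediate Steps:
(183 + (-2221 - 1*2333))/(Q(-8) + 3513) = (183 + (-2221 - 1*2333))/(-43 + 3513) = (183 + (-2221 - 2333))/3470 = (183 - 4554)*(1/3470) = -4371*1/3470 = -4371/3470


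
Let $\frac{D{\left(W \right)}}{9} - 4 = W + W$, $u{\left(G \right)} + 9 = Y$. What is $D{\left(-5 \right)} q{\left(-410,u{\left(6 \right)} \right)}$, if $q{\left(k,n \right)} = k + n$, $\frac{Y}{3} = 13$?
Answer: $20520$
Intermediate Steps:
$Y = 39$ ($Y = 3 \cdot 13 = 39$)
$u{\left(G \right)} = 30$ ($u{\left(G \right)} = -9 + 39 = 30$)
$D{\left(W \right)} = 36 + 18 W$ ($D{\left(W \right)} = 36 + 9 \left(W + W\right) = 36 + 9 \cdot 2 W = 36 + 18 W$)
$D{\left(-5 \right)} q{\left(-410,u{\left(6 \right)} \right)} = \left(36 + 18 \left(-5\right)\right) \left(-410 + 30\right) = \left(36 - 90\right) \left(-380\right) = \left(-54\right) \left(-380\right) = 20520$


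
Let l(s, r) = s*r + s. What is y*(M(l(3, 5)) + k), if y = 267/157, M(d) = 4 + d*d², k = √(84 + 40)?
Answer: 1558212/157 + 534*√31/157 ≈ 9943.9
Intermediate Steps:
k = 2*√31 (k = √124 = 2*√31 ≈ 11.136)
l(s, r) = s + r*s (l(s, r) = r*s + s = s + r*s)
M(d) = 4 + d³
y = 267/157 (y = 267*(1/157) = 267/157 ≈ 1.7006)
y*(M(l(3, 5)) + k) = 267*((4 + (3*(1 + 5))³) + 2*√31)/157 = 267*((4 + (3*6)³) + 2*√31)/157 = 267*((4 + 18³) + 2*√31)/157 = 267*((4 + 5832) + 2*√31)/157 = 267*(5836 + 2*√31)/157 = 1558212/157 + 534*√31/157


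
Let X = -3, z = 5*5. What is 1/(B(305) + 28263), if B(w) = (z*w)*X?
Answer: 1/5388 ≈ 0.00018560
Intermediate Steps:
z = 25
B(w) = -75*w (B(w) = (25*w)*(-3) = -75*w)
1/(B(305) + 28263) = 1/(-75*305 + 28263) = 1/(-22875 + 28263) = 1/5388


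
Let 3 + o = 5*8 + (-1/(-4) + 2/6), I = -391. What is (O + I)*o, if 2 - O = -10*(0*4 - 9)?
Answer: -216029/12 ≈ -18002.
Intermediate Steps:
O = -88 (O = 2 - (-10)*(0*4 - 9) = 2 - (-10)*(0 - 9) = 2 - (-10)*(-9) = 2 - 1*90 = 2 - 90 = -88)
o = 451/12 (o = -3 + (5*8 + (-1/(-4) + 2/6)) = -3 + (40 + (-1*(-¼) + 2*(⅙))) = -3 + (40 + (¼ + ⅓)) = -3 + (40 + 7/12) = -3 + 487/12 = 451/12 ≈ 37.583)
(O + I)*o = (-88 - 391)*(451/12) = -479*451/12 = -216029/12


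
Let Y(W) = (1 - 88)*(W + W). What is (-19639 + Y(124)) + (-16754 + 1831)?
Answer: -56138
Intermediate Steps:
Y(W) = -174*W
(-19639 + Y(124)) + (-16754 + 1831) = (-19639 - 174*124) + (-16754 + 1831) = (-19639 - 21576) - 14923 = -41215 - 14923 = -56138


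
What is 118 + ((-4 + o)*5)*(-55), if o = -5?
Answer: 2593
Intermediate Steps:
118 + ((-4 + o)*5)*(-55) = 118 + ((-4 - 5)*5)*(-55) = 118 - 9*5*(-55) = 118 - 45*(-55) = 118 + 2475 = 2593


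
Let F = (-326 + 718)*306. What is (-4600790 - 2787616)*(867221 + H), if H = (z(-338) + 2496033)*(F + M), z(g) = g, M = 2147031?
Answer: -41801377277735722836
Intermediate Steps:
F = 119952 (F = 392*306 = 119952)
H = 5657698138185 (H = (-338 + 2496033)*(119952 + 2147031) = 2495695*2266983 = 5657698138185)
(-4600790 - 2787616)*(867221 + H) = (-4600790 - 2787616)*(867221 + 5657698138185) = -7388406*5657699005406 = -41801377277735722836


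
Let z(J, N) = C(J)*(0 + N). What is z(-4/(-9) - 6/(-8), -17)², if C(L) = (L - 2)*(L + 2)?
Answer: 3214323025/1679616 ≈ 1913.7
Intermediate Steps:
C(L) = (-2 + L)*(2 + L)
z(J, N) = N*(-4 + J²) (z(J, N) = (-4 + J²)*(0 + N) = (-4 + J²)*N = N*(-4 + J²))
z(-4/(-9) - 6/(-8), -17)² = (-17*(-4 + (-4/(-9) - 6/(-8))²))² = (-17*(-4 + (-4*(-⅑) - 6*(-⅛))²))² = (-17*(-4 + (4/9 + ¾)²))² = (-17*(-4 + (43/36)²))² = (-17*(-4 + 1849/1296))² = (-17*(-3335/1296))² = (56695/1296)² = 3214323025/1679616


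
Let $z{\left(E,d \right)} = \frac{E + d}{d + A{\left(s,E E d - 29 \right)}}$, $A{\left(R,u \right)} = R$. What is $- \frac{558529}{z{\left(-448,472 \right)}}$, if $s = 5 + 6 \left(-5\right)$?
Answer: $- \frac{83220821}{8} \approx -1.0403 \cdot 10^{7}$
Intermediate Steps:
$s = -25$ ($s = 5 - 30 = -25$)
$z{\left(E,d \right)} = \frac{E + d}{-25 + d}$ ($z{\left(E,d \right)} = \frac{E + d}{d - 25} = \frac{E + d}{-25 + d}$)
$- \frac{558529}{z{\left(-448,472 \right)}} = - \frac{558529}{\frac{1}{-25 + 472} \left(-448 + 472\right)} = - \frac{558529}{\frac{1}{447} \cdot 24} = - \frac{558529}{\frac{8}{149}} = \left(-558529\right) \frac{149}{8} = - \frac{83220821}{8}$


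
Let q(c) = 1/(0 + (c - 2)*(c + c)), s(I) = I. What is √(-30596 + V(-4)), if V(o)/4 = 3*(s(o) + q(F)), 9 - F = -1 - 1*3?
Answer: I*√626638298/143 ≈ 175.05*I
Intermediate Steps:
F = 13 (F = 9 - (-1 - 1*3) = 9 - (-1 - 3) = 9 - 1*(-4) = 9 + 4 = 13)
q(c) = 1/(2*c*(-2 + c)) (q(c) = 1/(0 + (-2 + c)*(2*c)) = 1/(0 + 2*c*(-2 + c)) = 1/(2*c*(-2 + c)))
V(o) = 6/143 + 12*o (V(o) = 4*(3*(o + (½)/(13*(-2 + 13)))) = 4*(3*(o + (½)*(1/13)/11)) = 4*(3*(o + (½)*(1/13)*(1/11))) = 4*(3*(o + 1/286)) = 4*(3*(1/286 + o)) = 4*(3/286 + 3*o) = 6/143 + 12*o)
√(-30596 + V(-4)) = √(-30596 + (6/143 + 12*(-4))) = √(-30596 + (6/143 - 48)) = √(-30596 - 6858/143) = √(-4382086/143) = I*√626638298/143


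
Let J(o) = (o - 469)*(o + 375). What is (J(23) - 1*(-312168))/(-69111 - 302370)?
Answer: -134660/371481 ≈ -0.36249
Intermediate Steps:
J(o) = (-469 + o)*(375 + o)
(J(23) - 1*(-312168))/(-69111 - 302370) = ((-175875 + 23**2 - 94*23) - 1*(-312168))/(-69111 - 302370) = ((-175875 + 529 - 2162) + 312168)/(-371481) = (-177508 + 312168)*(-1/371481) = 134660*(-1/371481) = -134660/371481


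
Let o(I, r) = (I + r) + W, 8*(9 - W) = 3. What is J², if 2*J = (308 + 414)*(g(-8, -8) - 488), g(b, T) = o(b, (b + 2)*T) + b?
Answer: 1669313096361/64 ≈ 2.6083e+10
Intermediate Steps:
W = 69/8 (W = 9 - ⅛*3 = 9 - 3/8 = 69/8 ≈ 8.6250)
o(I, r) = 69/8 + I + r (o(I, r) = (I + r) + 69/8 = 69/8 + I + r)
g(b, T) = 69/8 + 2*b + T*(2 + b) (g(b, T) = (69/8 + b + (b + 2)*T) + b = (69/8 + b + (2 + b)*T) + b = (69/8 + b + T*(2 + b)) + b = 69/8 + 2*b + T*(2 + b))
J = -1292019/8 (J = ((308 + 414)*((69/8 + 2*(-8) - 8*(2 - 8)) - 488))/2 = (722*((69/8 - 16 - 8*(-6)) - 488))/2 = (722*((69/8 - 16 + 48) - 488))/2 = (722*(325/8 - 488))/2 = (722*(-3579/8))/2 = (½)*(-1292019/4) = -1292019/8 ≈ -1.6150e+5)
J² = (-1292019/8)² = 1669313096361/64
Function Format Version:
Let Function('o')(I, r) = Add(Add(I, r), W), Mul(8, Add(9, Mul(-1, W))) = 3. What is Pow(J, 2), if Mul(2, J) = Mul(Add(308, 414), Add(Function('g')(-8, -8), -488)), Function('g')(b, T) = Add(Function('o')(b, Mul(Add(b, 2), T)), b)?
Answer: Rational(1669313096361, 64) ≈ 2.6083e+10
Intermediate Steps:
W = Rational(69, 8) (W = Add(9, Mul(Rational(-1, 8), 3)) = Add(9, Rational(-3, 8)) = Rational(69, 8) ≈ 8.6250)
Function('o')(I, r) = Add(Rational(69, 8), I, r) (Function('o')(I, r) = Add(Add(I, r), Rational(69, 8)) = Add(Rational(69, 8), I, r))
Function('g')(b, T) = Add(Rational(69, 8), Mul(2, b), Mul(T, Add(2, b))) (Function('g')(b, T) = Add(Add(Rational(69, 8), b, Mul(Add(b, 2), T)), b) = Add(Add(Rational(69, 8), b, Mul(Add(2, b), T)), b) = Add(Add(Rational(69, 8), b, Mul(T, Add(2, b))), b) = Add(Rational(69, 8), Mul(2, b), Mul(T, Add(2, b))))
J = Rational(-1292019, 8) (J = Mul(Rational(1, 2), Mul(Add(308, 414), Add(Add(Rational(69, 8), Mul(2, -8), Mul(-8, Add(2, -8))), -488))) = Mul(Rational(1, 2), Mul(722, Add(Add(Rational(69, 8), -16, Mul(-8, -6)), -488))) = Mul(Rational(1, 2), Mul(722, Add(Add(Rational(69, 8), -16, 48), -488))) = Mul(Rational(1, 2), Mul(722, Add(Rational(325, 8), -488))) = Mul(Rational(1, 2), Mul(722, Rational(-3579, 8))) = Mul(Rational(1, 2), Rational(-1292019, 4)) = Rational(-1292019, 8) ≈ -1.6150e+5)
Pow(J, 2) = Pow(Rational(-1292019, 8), 2) = Rational(1669313096361, 64)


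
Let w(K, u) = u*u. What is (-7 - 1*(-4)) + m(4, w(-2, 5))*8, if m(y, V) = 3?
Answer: 21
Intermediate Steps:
w(K, u) = u**2
(-7 - 1*(-4)) + m(4, w(-2, 5))*8 = (-7 - 1*(-4)) + 3*8 = (-7 + 4) + 24 = -3 + 24 = 21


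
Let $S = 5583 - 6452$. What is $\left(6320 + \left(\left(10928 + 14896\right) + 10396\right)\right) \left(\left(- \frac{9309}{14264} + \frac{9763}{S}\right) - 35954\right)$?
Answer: $- \frac{4741212064413795}{3098854} \approx -1.53 \cdot 10^{9}$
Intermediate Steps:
$S = -869$ ($S = 5583 - 6452 = -869$)
$\left(6320 + \left(\left(10928 + 14896\right) + 10396\right)\right) \left(\left(- \frac{9309}{14264} + \frac{9763}{S}\right) - 35954\right) = \left(6320 + \left(\left(10928 + 14896\right) + 10396\right)\right) \left(\left(- \frac{9309}{14264} + \frac{9763}{-869}\right) - 35954\right) = \left(6320 + \left(25824 + 10396\right)\right) \left(\left(\left(-9309\right) \frac{1}{14264} + 9763 \left(- \frac{1}{869}\right)\right) - 35954\right) = \left(6320 + 36220\right) \left(\left(- \frac{9309}{14264} - \frac{9763}{869}\right) - 35954\right) = 42540 \left(- \frac{147348953}{12395416} - 35954\right) = 42540 \left(- \frac{445812135817}{12395416}\right) = - \frac{4741212064413795}{3098854}$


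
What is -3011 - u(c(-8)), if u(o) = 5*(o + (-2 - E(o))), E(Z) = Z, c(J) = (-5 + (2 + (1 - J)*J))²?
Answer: -3001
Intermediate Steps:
c(J) = (-3 + J*(1 - J))² (c(J) = (-5 + (2 + J*(1 - J)))² = (-3 + J*(1 - J))²)
u(o) = -10 (u(o) = 5*(o + (-2 - o)) = 5*(-2) = -10)
-3011 - u(c(-8)) = -3011 - 1*(-10) = -3011 + 10 = -3001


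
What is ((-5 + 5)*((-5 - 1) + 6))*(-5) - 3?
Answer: -3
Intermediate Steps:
((-5 + 5)*((-5 - 1) + 6))*(-5) - 3 = (0*(-6 + 6))*(-5) - 3 = (0*0)*(-5) - 3 = 0*(-5) - 3 = 0 - 3 = -3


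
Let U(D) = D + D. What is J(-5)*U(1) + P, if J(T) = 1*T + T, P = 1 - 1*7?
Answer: -26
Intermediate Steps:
U(D) = 2*D
P = -6 (P = 1 - 7 = -6)
J(T) = 2*T (J(T) = T + T = 2*T)
J(-5)*U(1) + P = (2*(-5))*(2*1) - 6 = -10*2 - 6 = -20 - 6 = -26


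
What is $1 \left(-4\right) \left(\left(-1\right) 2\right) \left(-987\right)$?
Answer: $-7896$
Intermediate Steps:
$1 \left(-4\right) \left(\left(-1\right) 2\right) \left(-987\right) = \left(-4\right) \left(-2\right) \left(-987\right) = 8 \left(-987\right) = -7896$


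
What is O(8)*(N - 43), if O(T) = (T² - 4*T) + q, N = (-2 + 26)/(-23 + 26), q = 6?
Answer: -1330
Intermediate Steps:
N = 8 (N = 24/3 = 24*(⅓) = 8)
O(T) = 6 + T² - 4*T (O(T) = (T² - 4*T) + 6 = 6 + T² - 4*T)
O(8)*(N - 43) = (6 + 8² - 4*8)*(8 - 43) = (6 + 64 - 32)*(-35) = 38*(-35) = -1330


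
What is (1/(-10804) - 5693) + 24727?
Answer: 205643335/10804 ≈ 19034.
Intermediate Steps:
(1/(-10804) - 5693) + 24727 = (-1/10804 - 5693) + 24727 = -61507173/10804 + 24727 = 205643335/10804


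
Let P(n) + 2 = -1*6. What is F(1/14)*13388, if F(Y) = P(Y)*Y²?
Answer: -26776/49 ≈ -546.45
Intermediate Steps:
P(n) = -8 (P(n) = -2 - 1*6 = -2 - 6 = -8)
F(Y) = -8*Y²
F(1/14)*13388 = -8*(1/14)²*13388 = -8*1/196*13388 = -2/49*13388 = -26776/49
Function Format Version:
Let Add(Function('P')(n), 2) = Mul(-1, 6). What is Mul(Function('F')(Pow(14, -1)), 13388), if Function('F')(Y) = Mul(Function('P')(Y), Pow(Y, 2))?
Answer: Rational(-26776, 49) ≈ -546.45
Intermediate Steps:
Function('P')(n) = -8 (Function('P')(n) = Add(-2, Mul(-1, 6)) = Add(-2, -6) = -8)
Function('F')(Y) = Mul(-8, Pow(Y, 2))
Mul(Function('F')(Pow(14, -1)), 13388) = Mul(Mul(-8, Pow(Pow(14, -1), 2)), 13388) = Mul(Mul(-8, Pow(Rational(1, 14), 2)), 13388) = Mul(Mul(-8, Rational(1, 196)), 13388) = Mul(Rational(-2, 49), 13388) = Rational(-26776, 49)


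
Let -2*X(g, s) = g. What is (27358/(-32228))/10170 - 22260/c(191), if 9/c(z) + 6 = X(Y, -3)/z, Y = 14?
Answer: 467343565566911/31300961580 ≈ 14931.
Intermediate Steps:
X(g, s) = -g/2
c(z) = 9/(-6 - 7/z) (c(z) = 9/(-6 + (-½*14)/z) = 9/(-6 - 7/z))
(27358/(-32228))/10170 - 22260/c(191) = (27358/(-32228))/10170 - 22260/((-9*191/(7 + 6*191))) = (27358*(-1/32228))*(1/10170) - 22260/((-9*191/(7 + 1146))) = -13679/16114*1/10170 - 22260/((-9*191/1153)) = -13679/163879380 - 22260/((-9*191*1/1153)) = -13679/163879380 - 22260/(-1719/1153) = -13679/163879380 - 22260*(-1153/1719) = -13679/163879380 + 8555260/573 = 467343565566911/31300961580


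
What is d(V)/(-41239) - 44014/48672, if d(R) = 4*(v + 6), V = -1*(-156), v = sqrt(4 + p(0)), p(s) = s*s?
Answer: -908325425/1003592304 ≈ -0.90507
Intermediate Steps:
p(s) = s**2
v = 2 (v = sqrt(4 + 0**2) = sqrt(4 + 0) = sqrt(4) = 2)
V = 156
d(R) = 32 (d(R) = 4*(2 + 6) = 4*8 = 32)
d(V)/(-41239) - 44014/48672 = 32/(-41239) - 44014/48672 = 32*(-1/41239) - 44014*1/48672 = -32/41239 - 22007/24336 = -908325425/1003592304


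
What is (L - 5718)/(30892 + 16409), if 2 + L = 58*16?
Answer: -4792/47301 ≈ -0.10131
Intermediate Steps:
L = 926 (L = -2 + 58*16 = -2 + 928 = 926)
(L - 5718)/(30892 + 16409) = (926 - 5718)/(30892 + 16409) = -4792/47301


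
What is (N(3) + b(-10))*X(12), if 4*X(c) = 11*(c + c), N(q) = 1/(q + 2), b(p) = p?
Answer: -3234/5 ≈ -646.80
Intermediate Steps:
N(q) = 1/(2 + q)
X(c) = 11*c/2 (X(c) = (11*(c + c))/4 = (11*(2*c))/4 = (22*c)/4 = 11*c/2)
(N(3) + b(-10))*X(12) = (1/(2 + 3) - 10)*((11/2)*12) = (1/5 - 10)*66 = -49/5*66 = -3234/5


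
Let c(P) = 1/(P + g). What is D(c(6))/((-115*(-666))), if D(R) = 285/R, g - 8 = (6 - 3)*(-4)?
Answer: 19/2553 ≈ 0.0074422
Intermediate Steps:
g = -4 (g = 8 + (6 - 3)*(-4) = 8 + 3*(-4) = 8 - 12 = -4)
c(P) = 1/(-4 + P) (c(P) = 1/(P - 4) = 1/(-4 + P))
D(c(6))/((-115*(-666))) = (285/(1/(-4 + 6)))/((-115*(-666))) = (285/(1/2))/76590 = (285/(½))*(1/76590) = (285*2)*(1/76590) = 570*(1/76590) = 19/2553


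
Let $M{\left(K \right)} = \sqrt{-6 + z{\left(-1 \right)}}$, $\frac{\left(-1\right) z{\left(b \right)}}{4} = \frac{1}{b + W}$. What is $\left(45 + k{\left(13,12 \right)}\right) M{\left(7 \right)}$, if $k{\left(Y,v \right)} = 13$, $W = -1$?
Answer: $116 i \approx 116.0 i$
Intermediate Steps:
$z{\left(b \right)} = - \frac{4}{-1 + b}$ ($z{\left(b \right)} = - \frac{4}{b - 1} = - \frac{4}{-1 + b}$)
$M{\left(K \right)} = 2 i$ ($M{\left(K \right)} = \sqrt{-6 - \frac{4}{-1 - 1}} = \sqrt{-6 - \frac{4}{-2}} = \sqrt{-6 - -2} = \sqrt{-6 + 2} = \sqrt{-4} = 2 i$)
$\left(45 + k{\left(13,12 \right)}\right) M{\left(7 \right)} = \left(45 + 13\right) 2 i = 58 \cdot 2 i = 116 i$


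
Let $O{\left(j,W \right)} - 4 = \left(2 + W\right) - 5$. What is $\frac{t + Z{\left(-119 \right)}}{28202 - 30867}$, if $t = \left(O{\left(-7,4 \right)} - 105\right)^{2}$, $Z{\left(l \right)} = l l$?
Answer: $- \frac{24161}{2665} \approx -9.066$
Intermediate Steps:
$Z{\left(l \right)} = l^{2}$
$O{\left(j,W \right)} = 1 + W$ ($O{\left(j,W \right)} = 4 + \left(\left(2 + W\right) - 5\right) = 4 + \left(-3 + W\right) = 1 + W$)
$t = 10000$ ($t = \left(\left(1 + 4\right) - 105\right)^{2} = \left(5 - 105\right)^{2} = \left(-100\right)^{2} = 10000$)
$\frac{t + Z{\left(-119 \right)}}{28202 - 30867} = \frac{10000 + \left(-119\right)^{2}}{28202 - 30867} = \frac{10000 + 14161}{-2665} = 24161 \left(- \frac{1}{2665}\right) = - \frac{24161}{2665}$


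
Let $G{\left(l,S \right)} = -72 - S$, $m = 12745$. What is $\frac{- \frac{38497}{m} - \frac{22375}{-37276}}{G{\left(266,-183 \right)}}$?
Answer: $- \frac{383281599}{17578056940} \approx -0.021805$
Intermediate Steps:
$\frac{- \frac{38497}{m} - \frac{22375}{-37276}}{G{\left(266,-183 \right)}} = \frac{- \frac{38497}{12745} - \frac{22375}{-37276}}{-72 - -183} = \frac{\left(-38497\right) \frac{1}{12745} - - \frac{22375}{37276}}{-72 + 183} = \frac{- \frac{38497}{12745} + \frac{22375}{37276}}{111} = \left(- \frac{1149844797}{475082620}\right) \frac{1}{111} = - \frac{383281599}{17578056940}$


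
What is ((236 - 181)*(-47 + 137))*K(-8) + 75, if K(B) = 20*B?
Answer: -791925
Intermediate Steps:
((236 - 181)*(-47 + 137))*K(-8) + 75 = ((236 - 181)*(-47 + 137))*(20*(-8)) + 75 = (55*90)*(-160) + 75 = 4950*(-160) + 75 = -792000 + 75 = -791925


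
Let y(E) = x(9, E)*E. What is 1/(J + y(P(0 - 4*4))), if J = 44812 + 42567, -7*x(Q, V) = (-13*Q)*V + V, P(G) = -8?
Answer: 7/619077 ≈ 1.1307e-5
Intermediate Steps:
x(Q, V) = -V/7 + 13*Q*V/7 (x(Q, V) = -((-13*Q)*V + V)/7 = -(-13*Q*V + V)/7 = -(V - 13*Q*V)/7 = -V/7 + 13*Q*V/7)
J = 87379
y(E) = 116*E²/7 (y(E) = (E*(-1 + 13*9)/7)*E = (E*(-1 + 117)/7)*E = ((⅐)*E*116)*E = (116*E/7)*E = 116*E²/7)
1/(J + y(P(0 - 4*4))) = 1/(87379 + (116/7)*(-8)²) = 1/(87379 + (116/7)*64) = 1/(87379 + 7424/7) = 1/(619077/7) = 7/619077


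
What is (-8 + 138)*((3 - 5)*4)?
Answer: -1040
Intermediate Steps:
(-8 + 138)*((3 - 5)*4) = 130*(-2*4) = 130*(-8) = -1040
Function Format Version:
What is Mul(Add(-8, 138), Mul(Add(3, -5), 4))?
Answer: -1040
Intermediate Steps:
Mul(Add(-8, 138), Mul(Add(3, -5), 4)) = Mul(130, Mul(-2, 4)) = Mul(130, -8) = -1040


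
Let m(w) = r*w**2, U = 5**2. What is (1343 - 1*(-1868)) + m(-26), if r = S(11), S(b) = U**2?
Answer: 425711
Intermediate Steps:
U = 25
S(b) = 625 (S(b) = 25**2 = 625)
r = 625
m(w) = 625*w**2
(1343 - 1*(-1868)) + m(-26) = (1343 - 1*(-1868)) + 625*(-26)**2 = (1343 + 1868) + 625*676 = 3211 + 422500 = 425711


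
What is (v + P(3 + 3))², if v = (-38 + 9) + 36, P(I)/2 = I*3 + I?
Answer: 3025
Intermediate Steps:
P(I) = 8*I (P(I) = 2*(I*3 + I) = 2*(3*I + I) = 2*(4*I) = 8*I)
v = 7 (v = -29 + 36 = 7)
(v + P(3 + 3))² = (7 + 8*(3 + 3))² = (7 + 8*6)² = (7 + 48)² = 55² = 3025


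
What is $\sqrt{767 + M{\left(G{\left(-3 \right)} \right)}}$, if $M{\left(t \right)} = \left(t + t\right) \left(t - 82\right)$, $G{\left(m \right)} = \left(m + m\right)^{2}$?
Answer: $i \sqrt{2545} \approx 50.448 i$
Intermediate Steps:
$G{\left(m \right)} = 4 m^{2}$ ($G{\left(m \right)} = \left(2 m\right)^{2} = 4 m^{2}$)
$M{\left(t \right)} = 2 t \left(-82 + t\right)$
$\sqrt{767 + M{\left(G{\left(-3 \right)} \right)}} = \sqrt{767 + 2 \cdot 4 \left(-3\right)^{2} \left(-82 + 4 \left(-3\right)^{2}\right)} = \sqrt{767 + 2 \cdot 4 \cdot 9 \left(-82 + 4 \cdot 9\right)} = \sqrt{767 + 2 \cdot 36 \left(-82 + 36\right)} = \sqrt{767 + 2 \cdot 36 \left(-46\right)} = \sqrt{767 - 3312} = \sqrt{-2545} = i \sqrt{2545}$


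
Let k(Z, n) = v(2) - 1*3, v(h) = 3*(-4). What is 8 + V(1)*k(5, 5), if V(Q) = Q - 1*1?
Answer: 8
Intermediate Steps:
v(h) = -12
k(Z, n) = -15 (k(Z, n) = -12 - 1*3 = -12 - 3 = -15)
V(Q) = -1 + Q (V(Q) = Q - 1 = -1 + Q)
8 + V(1)*k(5, 5) = 8 + (-1 + 1)*(-15) = 8 + 0*(-15) = 8 + 0 = 8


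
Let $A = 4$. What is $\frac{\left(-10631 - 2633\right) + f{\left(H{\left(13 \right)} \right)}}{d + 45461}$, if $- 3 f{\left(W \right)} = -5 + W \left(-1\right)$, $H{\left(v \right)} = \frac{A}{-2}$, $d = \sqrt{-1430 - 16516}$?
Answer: $- \frac{602949243}{2066720467} + \frac{39789 i \sqrt{1994}}{2066720467} \approx -0.29174 + 0.00085969 i$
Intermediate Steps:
$d = 3 i \sqrt{1994}$ ($d = \sqrt{-17946} = 3 i \sqrt{1994} \approx 133.96 i$)
$H{\left(v \right)} = -2$ ($H{\left(v \right)} = \frac{4}{-2} = 4 \left(- \frac{1}{2}\right) = -2$)
$f{\left(W \right)} = \frac{5}{3} + \frac{W}{3}$ ($f{\left(W \right)} = - \frac{-5 + W \left(-1\right)}{3} = - \frac{-5 - W}{3} = \frac{5}{3} + \frac{W}{3}$)
$\frac{\left(-10631 - 2633\right) + f{\left(H{\left(13 \right)} \right)}}{d + 45461} = \frac{\left(-10631 - 2633\right) + \left(\frac{5}{3} + \frac{1}{3} \left(-2\right)\right)}{3 i \sqrt{1994} + 45461} = \frac{\left(-10631 - 2633\right) + \left(\frac{5}{3} - \frac{2}{3}\right)}{45461 + 3 i \sqrt{1994}} = \frac{-13264 + 1}{45461 + 3 i \sqrt{1994}} = - \frac{13263}{45461 + 3 i \sqrt{1994}}$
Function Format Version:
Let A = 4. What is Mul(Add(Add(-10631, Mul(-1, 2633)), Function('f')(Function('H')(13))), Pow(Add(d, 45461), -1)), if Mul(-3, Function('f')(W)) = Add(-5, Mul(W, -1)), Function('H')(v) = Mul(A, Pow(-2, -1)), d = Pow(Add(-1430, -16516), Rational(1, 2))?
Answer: Add(Rational(-602949243, 2066720467), Mul(Rational(39789, 2066720467), I, Pow(1994, Rational(1, 2)))) ≈ Add(-0.29174, Mul(0.00085969, I))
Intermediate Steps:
d = Mul(3, I, Pow(1994, Rational(1, 2))) (d = Pow(-17946, Rational(1, 2)) = Mul(3, I, Pow(1994, Rational(1, 2))) ≈ Mul(133.96, I))
Function('H')(v) = -2 (Function('H')(v) = Mul(4, Pow(-2, -1)) = Mul(4, Rational(-1, 2)) = -2)
Function('f')(W) = Add(Rational(5, 3), Mul(Rational(1, 3), W)) (Function('f')(W) = Mul(Rational(-1, 3), Add(-5, Mul(W, -1))) = Mul(Rational(-1, 3), Add(-5, Mul(-1, W))) = Add(Rational(5, 3), Mul(Rational(1, 3), W)))
Mul(Add(Add(-10631, Mul(-1, 2633)), Function('f')(Function('H')(13))), Pow(Add(d, 45461), -1)) = Mul(Add(Add(-10631, Mul(-1, 2633)), Add(Rational(5, 3), Mul(Rational(1, 3), -2))), Pow(Add(Mul(3, I, Pow(1994, Rational(1, 2))), 45461), -1)) = Mul(Add(Add(-10631, -2633), Add(Rational(5, 3), Rational(-2, 3))), Pow(Add(45461, Mul(3, I, Pow(1994, Rational(1, 2)))), -1)) = Mul(Add(-13264, 1), Pow(Add(45461, Mul(3, I, Pow(1994, Rational(1, 2)))), -1)) = Mul(-13263, Pow(Add(45461, Mul(3, I, Pow(1994, Rational(1, 2)))), -1))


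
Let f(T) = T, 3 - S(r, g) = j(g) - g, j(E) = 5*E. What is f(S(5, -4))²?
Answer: 361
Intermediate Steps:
S(r, g) = 3 - 4*g (S(r, g) = 3 - (5*g - g) = 3 - 4*g)
f(S(5, -4))² = (3 - 4*(-4))² = (3 + 16)² = 19² = 361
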